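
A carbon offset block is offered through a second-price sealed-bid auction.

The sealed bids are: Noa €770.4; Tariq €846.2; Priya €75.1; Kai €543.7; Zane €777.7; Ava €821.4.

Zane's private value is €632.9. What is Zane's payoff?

€0

Highest bid: Tariq at €846.2, so Tariq wins.
Second-highest bid: Ava at €821.4 — that is the price the winner pays.
Zane did not win, so Zane pays nothing and receives nothing: payoff €0.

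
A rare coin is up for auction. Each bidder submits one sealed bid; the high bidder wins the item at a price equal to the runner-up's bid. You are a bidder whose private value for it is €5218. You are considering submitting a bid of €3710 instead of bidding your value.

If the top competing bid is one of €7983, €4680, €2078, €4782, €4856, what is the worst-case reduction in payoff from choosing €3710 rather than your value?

€538

€7983: same outcome either way → loss €0.
€4680: truthful gives €538, deviation gives €0 → loss €538.
€2078: same outcome either way → loss €0.
€4782: truthful gives €436, deviation gives €0 → loss €436.
€4856: truthful gives €362, deviation gives €0 → loss €362.
Maximum loss: €538.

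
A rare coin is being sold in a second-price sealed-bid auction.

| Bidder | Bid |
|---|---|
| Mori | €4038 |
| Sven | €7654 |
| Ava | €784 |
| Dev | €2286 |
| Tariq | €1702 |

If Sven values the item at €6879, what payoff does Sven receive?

Highest bid: Sven at €7654, so Sven wins.
Second-highest bid: Mori at €4038 — that is the price the winner pays.
Sven's payoff = value − price = €6879 − €4038 = €2841.

€2841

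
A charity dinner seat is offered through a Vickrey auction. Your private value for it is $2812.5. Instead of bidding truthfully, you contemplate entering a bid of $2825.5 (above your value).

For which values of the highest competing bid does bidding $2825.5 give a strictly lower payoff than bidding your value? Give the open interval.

($2812.5, $2825.5)

If the competing bid is below $2812.5, both bids win at the same price — no difference.
If it is above $2825.5, both bids lose — no difference.
If it lies strictly between $2812.5 and $2825.5, bidding your value loses (payoff 0) while bidding $2825.5 wins at a price above your value (payoff negative).
So the deviation strictly hurts on the open interval ($2812.5, $2825.5).
Truthful bidding weakly dominates here: raising your bid can only win items priced above your value, and lowering it can only forfeit items priced below.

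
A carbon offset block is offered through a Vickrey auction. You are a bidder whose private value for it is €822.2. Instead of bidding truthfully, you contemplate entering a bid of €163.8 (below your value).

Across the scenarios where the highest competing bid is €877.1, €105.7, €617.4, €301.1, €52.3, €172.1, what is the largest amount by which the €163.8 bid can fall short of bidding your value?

€877.1: same outcome either way → loss €0.
€105.7: same outcome either way → loss €0.
€617.4: truthful gives €204.8, deviation gives €0 → loss €204.8.
€301.1: truthful gives €521.1, deviation gives €0 → loss €521.1.
€52.3: same outcome either way → loss €0.
€172.1: truthful gives €650.1, deviation gives €0 → loss €650.1.
Maximum loss: €650.1.

€650.1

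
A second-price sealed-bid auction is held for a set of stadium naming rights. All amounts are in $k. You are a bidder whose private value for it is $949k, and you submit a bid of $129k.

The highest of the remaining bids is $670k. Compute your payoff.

$0k

Your bid $129k is below the highest competing bid $670k, so you lose.
A losing bidder pays nothing and receives nothing: payoff = $0k.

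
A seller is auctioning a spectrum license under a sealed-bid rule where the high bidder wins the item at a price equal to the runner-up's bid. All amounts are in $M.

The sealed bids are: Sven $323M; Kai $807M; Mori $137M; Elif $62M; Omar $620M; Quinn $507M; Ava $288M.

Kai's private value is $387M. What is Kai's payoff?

−$233M

Highest bid: Kai at $807M, so Kai wins.
Second-highest bid: Omar at $620M — that is the price the winner pays.
Kai's payoff = value − price = $387M − $620M = −$233M.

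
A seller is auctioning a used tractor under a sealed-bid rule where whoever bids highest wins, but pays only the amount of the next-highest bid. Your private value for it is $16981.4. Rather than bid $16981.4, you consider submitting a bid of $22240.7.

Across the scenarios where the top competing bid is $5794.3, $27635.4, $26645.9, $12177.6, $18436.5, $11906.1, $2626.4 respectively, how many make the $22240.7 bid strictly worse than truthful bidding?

1

The deviation hurts exactly when the highest competing bid lies strictly between $16981.4 and $22240.7 — overbidding then wins at a price above your value.
$5794.3: below both → same outcome either way.
$27635.4: above both → same outcome either way.
$26645.9: above both → same outcome either way.
$12177.6: below both → same outcome either way.
$18436.5: inside the interval → strictly worse (loss $1455.1).
$11906.1: below both → same outcome either way.
$2626.4: below both → same outcome either way.
Count: 1.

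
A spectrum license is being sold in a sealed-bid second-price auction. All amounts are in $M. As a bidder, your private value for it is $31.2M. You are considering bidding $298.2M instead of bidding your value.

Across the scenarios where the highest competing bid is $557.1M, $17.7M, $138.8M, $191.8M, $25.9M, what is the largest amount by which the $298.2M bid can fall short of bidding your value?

$160.6M

$557.1M: same outcome either way → loss $0M.
$17.7M: same outcome either way → loss $0M.
$138.8M: truthful gives $0M, deviation gives −$107.6M → loss $107.6M.
$191.8M: truthful gives $0M, deviation gives −$160.6M → loss $160.6M.
$25.9M: same outcome either way → loss $0M.
Maximum loss: $160.6M.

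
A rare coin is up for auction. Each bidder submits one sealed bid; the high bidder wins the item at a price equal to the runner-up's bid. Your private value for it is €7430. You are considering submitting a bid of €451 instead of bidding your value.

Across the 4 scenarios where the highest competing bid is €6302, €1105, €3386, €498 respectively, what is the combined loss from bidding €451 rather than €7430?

€18429

The deviation costs you only when the competing bid falls strictly between €451 and €7430; elsewhere both bids give the same outcome.
€6302: truthful payoff €1128, deviation payoff €0 → loss €1128.
€1105: truthful payoff €6325, deviation payoff €0 → loss €6325.
€3386: truthful payoff €4044, deviation payoff €0 → loss €4044.
€498: truthful payoff €6932, deviation payoff €0 → loss €6932.
Total loss = €1128 + €6325 + €4044 + €6932 = €18429.
Because the price is fixed by the runner-up's bid, deviating from your value can only change a good outcome into a bad one — never the reverse.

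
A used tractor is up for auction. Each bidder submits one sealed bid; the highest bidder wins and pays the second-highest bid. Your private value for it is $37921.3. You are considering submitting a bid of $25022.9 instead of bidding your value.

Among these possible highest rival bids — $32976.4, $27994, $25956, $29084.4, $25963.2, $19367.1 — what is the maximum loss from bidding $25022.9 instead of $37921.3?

$32976.4: truthful gives $4944.9, deviation gives $0 → loss $4944.9.
$27994: truthful gives $9927.3, deviation gives $0 → loss $9927.3.
$25956: truthful gives $11965.3, deviation gives $0 → loss $11965.3.
$29084.4: truthful gives $8836.9, deviation gives $0 → loss $8836.9.
$25963.2: truthful gives $11958.1, deviation gives $0 → loss $11958.1.
$19367.1: same outcome either way → loss $0.
Maximum loss: $11965.3.

$11965.3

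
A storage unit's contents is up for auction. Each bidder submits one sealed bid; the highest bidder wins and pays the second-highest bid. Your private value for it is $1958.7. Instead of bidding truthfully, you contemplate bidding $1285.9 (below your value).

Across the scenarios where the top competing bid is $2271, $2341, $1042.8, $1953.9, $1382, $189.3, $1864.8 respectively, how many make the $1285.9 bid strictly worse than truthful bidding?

The deviation hurts exactly when the highest competing bid lies strictly between $1285.9 and $1958.7 — underbidding then forfeits a profitable win.
$2271: above both → same outcome either way.
$2341: above both → same outcome either way.
$1042.8: below both → same outcome either way.
$1953.9: inside the interval → strictly worse (loss $4.8).
$1382: inside the interval → strictly worse (loss $576.7).
$189.3: below both → same outcome either way.
$1864.8: inside the interval → strictly worse (loss $93.9).
Count: 3.

3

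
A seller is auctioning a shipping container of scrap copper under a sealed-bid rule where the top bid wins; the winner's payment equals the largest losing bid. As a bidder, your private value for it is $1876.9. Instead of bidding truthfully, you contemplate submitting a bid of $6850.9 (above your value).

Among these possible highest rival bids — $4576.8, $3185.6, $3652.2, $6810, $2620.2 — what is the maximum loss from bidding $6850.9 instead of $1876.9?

$4576.8: truthful gives $0, deviation gives −$2699.9 → loss $2699.9.
$3185.6: truthful gives $0, deviation gives −$1308.7 → loss $1308.7.
$3652.2: truthful gives $0, deviation gives −$1775.3 → loss $1775.3.
$6810: truthful gives $0, deviation gives −$4933.1 → loss $4933.1.
$2620.2: truthful gives $0, deviation gives −$743.3 → loss $743.3.
Maximum loss: $4933.1.

$4933.1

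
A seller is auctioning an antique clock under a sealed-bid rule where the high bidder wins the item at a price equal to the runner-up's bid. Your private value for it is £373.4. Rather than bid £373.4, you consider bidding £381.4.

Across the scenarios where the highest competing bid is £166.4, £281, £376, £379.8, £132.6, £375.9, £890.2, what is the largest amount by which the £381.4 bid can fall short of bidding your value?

£6.4

£166.4: same outcome either way → loss £0.
£281: same outcome either way → loss £0.
£376: truthful gives £0, deviation gives −£2.6 → loss £2.6.
£379.8: truthful gives £0, deviation gives −£6.4 → loss £6.4.
£132.6: same outcome either way → loss £0.
£375.9: truthful gives £0, deviation gives −£2.5 → loss £2.5.
£890.2: same outcome either way → loss £0.
Maximum loss: £6.4.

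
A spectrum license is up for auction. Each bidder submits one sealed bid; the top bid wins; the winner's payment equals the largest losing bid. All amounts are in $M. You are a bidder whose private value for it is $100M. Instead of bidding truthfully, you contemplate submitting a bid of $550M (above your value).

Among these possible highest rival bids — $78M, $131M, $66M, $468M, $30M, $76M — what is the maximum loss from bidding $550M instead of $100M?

$78M: same outcome either way → loss $0M.
$131M: truthful gives $0M, deviation gives −$31M → loss $31M.
$66M: same outcome either way → loss $0M.
$468M: truthful gives $0M, deviation gives −$368M → loss $368M.
$30M: same outcome either way → loss $0M.
$76M: same outcome either way → loss $0M.
Maximum loss: $368M.

$368M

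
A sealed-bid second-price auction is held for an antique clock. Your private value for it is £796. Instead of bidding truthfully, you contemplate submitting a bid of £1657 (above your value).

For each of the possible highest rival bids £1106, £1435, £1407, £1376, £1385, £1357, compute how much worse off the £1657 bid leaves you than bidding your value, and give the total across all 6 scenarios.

The deviation costs you only when the competing bid falls strictly between £796 and £1657; elsewhere both bids give the same outcome.
£1106: truthful payoff £0, deviation payoff −£310 → loss £310.
£1435: truthful payoff £0, deviation payoff −£639 → loss £639.
£1407: truthful payoff £0, deviation payoff −£611 → loss £611.
£1376: truthful payoff £0, deviation payoff −£580 → loss £580.
£1385: truthful payoff £0, deviation payoff −£589 → loss £589.
£1357: truthful payoff £0, deviation payoff −£561 → loss £561.
Total loss = £310 + £639 + £611 + £580 + £589 + £561 = £3290.

£3290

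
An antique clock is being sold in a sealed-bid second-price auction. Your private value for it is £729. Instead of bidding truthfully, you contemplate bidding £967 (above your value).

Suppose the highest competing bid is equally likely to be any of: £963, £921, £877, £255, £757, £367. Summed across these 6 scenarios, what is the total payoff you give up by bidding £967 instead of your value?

£602

The deviation costs you only when the competing bid falls strictly between £729 and £967; elsewhere both bids give the same outcome.
£963: truthful payoff £0, deviation payoff −£234 → loss £234.
£921: truthful payoff £0, deviation payoff −£192 → loss £192.
£877: truthful payoff £0, deviation payoff −£148 → loss £148.
£255: outcomes coincide → loss £0.
£757: truthful payoff £0, deviation payoff −£28 → loss £28.
£367: outcomes coincide → loss £0.
Total loss = £234 + £192 + £148 + £28 = £602.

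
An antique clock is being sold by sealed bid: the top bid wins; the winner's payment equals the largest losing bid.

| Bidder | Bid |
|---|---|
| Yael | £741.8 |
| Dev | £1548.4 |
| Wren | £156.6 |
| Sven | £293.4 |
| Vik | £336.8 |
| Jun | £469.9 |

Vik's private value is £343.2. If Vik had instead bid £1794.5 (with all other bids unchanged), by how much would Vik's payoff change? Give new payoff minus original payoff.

The highest bid among the other bidders is £1548.4; Vik's bid doesn't change that.
Original bid £336.8: Vik is not highest (top rival bid is £1548.4); payoff £0.
Alternative bid £1794.5: Vik is highest, pays the top rival bid £1548.4; payoff £343.2 − £1548.4 = −£1205.2.
Change in payoff = −£1205.2 − (£0) = −£1205.2.

−£1205.2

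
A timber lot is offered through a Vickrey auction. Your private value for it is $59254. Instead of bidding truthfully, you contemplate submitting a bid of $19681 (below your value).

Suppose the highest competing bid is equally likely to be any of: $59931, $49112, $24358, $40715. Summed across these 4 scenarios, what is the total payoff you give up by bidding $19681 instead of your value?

$63577

The deviation costs you only when the competing bid falls strictly between $19681 and $59254; elsewhere both bids give the same outcome.
$59931: outcomes coincide → loss $0.
$49112: truthful payoff $10142, deviation payoff $0 → loss $10142.
$24358: truthful payoff $34896, deviation payoff $0 → loss $34896.
$40715: truthful payoff $18539, deviation payoff $0 → loss $18539.
Total loss = $10142 + $34896 + $18539 = $63577.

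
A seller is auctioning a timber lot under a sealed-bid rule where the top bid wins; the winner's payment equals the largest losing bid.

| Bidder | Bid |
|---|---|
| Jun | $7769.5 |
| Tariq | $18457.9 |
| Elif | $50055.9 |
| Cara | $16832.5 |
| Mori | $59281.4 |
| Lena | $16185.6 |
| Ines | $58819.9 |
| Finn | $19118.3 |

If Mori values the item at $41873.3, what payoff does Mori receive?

Highest bid: Mori at $59281.4, so Mori wins.
Second-highest bid: Ines at $58819.9 — that is the price the winner pays.
Mori's payoff = value − price = $41873.3 − $58819.9 = −$16946.6.

−$16946.6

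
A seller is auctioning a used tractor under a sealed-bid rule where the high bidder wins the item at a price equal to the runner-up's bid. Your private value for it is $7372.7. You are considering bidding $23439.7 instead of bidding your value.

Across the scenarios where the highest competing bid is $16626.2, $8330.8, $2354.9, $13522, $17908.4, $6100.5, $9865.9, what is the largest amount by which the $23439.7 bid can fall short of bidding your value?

$10535.7

$16626.2: truthful gives $0, deviation gives −$9253.5 → loss $9253.5.
$8330.8: truthful gives $0, deviation gives −$958.1 → loss $958.1.
$2354.9: same outcome either way → loss $0.
$13522: truthful gives $0, deviation gives −$6149.3 → loss $6149.3.
$17908.4: truthful gives $0, deviation gives −$10535.7 → loss $10535.7.
$6100.5: same outcome either way → loss $0.
$9865.9: truthful gives $0, deviation gives −$2493.2 → loss $2493.2.
Maximum loss: $10535.7.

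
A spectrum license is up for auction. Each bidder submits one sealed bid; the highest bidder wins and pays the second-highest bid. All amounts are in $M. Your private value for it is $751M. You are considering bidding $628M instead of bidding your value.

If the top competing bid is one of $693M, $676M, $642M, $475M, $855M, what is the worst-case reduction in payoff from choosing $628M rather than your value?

$109M

$693M: truthful gives $58M, deviation gives $0M → loss $58M.
$676M: truthful gives $75M, deviation gives $0M → loss $75M.
$642M: truthful gives $109M, deviation gives $0M → loss $109M.
$475M: same outcome either way → loss $0M.
$855M: same outcome either way → loss $0M.
Maximum loss: $109M.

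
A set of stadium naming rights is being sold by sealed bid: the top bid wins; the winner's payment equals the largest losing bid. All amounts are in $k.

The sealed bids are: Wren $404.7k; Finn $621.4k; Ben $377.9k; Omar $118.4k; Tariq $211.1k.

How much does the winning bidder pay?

Highest bid: Finn at $621.4k, so Finn wins.
Second-highest bid: Wren at $404.7k — that is the price the winner pays.

$404.7k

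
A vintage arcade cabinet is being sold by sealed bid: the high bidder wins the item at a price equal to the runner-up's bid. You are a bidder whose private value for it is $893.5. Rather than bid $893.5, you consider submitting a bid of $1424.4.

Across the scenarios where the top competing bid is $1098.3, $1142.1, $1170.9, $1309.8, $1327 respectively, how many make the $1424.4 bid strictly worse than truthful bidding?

5

The deviation hurts exactly when the highest competing bid lies strictly between $893.5 and $1424.4 — overbidding then wins at a price above your value.
$1098.3: inside the interval → strictly worse (loss $204.8).
$1142.1: inside the interval → strictly worse (loss $248.6).
$1170.9: inside the interval → strictly worse (loss $277.4).
$1309.8: inside the interval → strictly worse (loss $416.3).
$1327: inside the interval → strictly worse (loss $433.5).
Count: 5.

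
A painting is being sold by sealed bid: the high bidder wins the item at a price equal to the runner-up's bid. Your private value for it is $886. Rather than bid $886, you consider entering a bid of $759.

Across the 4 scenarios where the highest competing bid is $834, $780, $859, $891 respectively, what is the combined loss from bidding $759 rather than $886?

$185

The deviation costs you only when the competing bid falls strictly between $759 and $886; elsewhere both bids give the same outcome.
$834: truthful payoff $52, deviation payoff $0 → loss $52.
$780: truthful payoff $106, deviation payoff $0 → loss $106.
$859: truthful payoff $27, deviation payoff $0 → loss $27.
$891: outcomes coincide → loss $0.
Total loss = $52 + $106 + $27 = $185.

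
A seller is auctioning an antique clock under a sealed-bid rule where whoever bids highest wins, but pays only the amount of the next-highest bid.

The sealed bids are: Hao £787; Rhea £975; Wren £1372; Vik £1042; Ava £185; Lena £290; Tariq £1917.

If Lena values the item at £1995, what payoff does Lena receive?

£0

Highest bid: Tariq at £1917, so Tariq wins.
Second-highest bid: Wren at £1372 — that is the price the winner pays.
Lena did not win, so Lena pays nothing and receives nothing: payoff £0.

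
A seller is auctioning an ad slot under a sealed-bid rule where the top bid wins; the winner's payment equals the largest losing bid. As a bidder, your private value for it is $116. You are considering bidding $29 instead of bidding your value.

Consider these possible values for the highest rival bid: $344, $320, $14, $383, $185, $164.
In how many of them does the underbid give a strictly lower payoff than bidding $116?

0

The deviation hurts exactly when the highest competing bid lies strictly between $29 and $116 — underbidding then forfeits a profitable win.
$344: above both → same outcome either way.
$320: above both → same outcome either way.
$14: below both → same outcome either way.
$383: above both → same outcome either way.
$185: above both → same outcome either way.
$164: above both → same outcome either way.
Count: 0.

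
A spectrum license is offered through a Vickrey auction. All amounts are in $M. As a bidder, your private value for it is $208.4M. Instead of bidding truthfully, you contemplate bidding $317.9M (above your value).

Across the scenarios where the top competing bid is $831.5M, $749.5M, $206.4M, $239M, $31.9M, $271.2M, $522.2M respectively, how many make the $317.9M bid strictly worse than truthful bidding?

2

The deviation hurts exactly when the highest competing bid lies strictly between $208.4M and $317.9M — overbidding then wins at a price above your value.
$831.5M: above both → same outcome either way.
$749.5M: above both → same outcome either way.
$206.4M: below both → same outcome either way.
$239M: inside the interval → strictly worse (loss $30.6M).
$31.9M: below both → same outcome either way.
$271.2M: inside the interval → strictly worse (loss $62.8M).
$522.2M: above both → same outcome either way.
Count: 2.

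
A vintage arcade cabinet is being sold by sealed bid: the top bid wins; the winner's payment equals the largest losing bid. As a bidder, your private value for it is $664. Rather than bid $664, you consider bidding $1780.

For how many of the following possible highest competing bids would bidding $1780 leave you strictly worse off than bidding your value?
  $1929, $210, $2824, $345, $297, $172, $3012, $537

The deviation hurts exactly when the highest competing bid lies strictly between $664 and $1780 — overbidding then wins at a price above your value.
$1929: above both → same outcome either way.
$210: below both → same outcome either way.
$2824: above both → same outcome either way.
$345: below both → same outcome either way.
$297: below both → same outcome either way.
$172: below both → same outcome either way.
$3012: above both → same outcome either way.
$537: below both → same outcome either way.
Count: 0.

0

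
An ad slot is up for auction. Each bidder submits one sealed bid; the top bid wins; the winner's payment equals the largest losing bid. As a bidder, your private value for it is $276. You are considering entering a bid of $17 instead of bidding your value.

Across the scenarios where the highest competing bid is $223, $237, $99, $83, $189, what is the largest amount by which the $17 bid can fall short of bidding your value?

$223: truthful gives $53, deviation gives $0 → loss $53.
$237: truthful gives $39, deviation gives $0 → loss $39.
$99: truthful gives $177, deviation gives $0 → loss $177.
$83: truthful gives $193, deviation gives $0 → loss $193.
$189: truthful gives $87, deviation gives $0 → loss $87.
Maximum loss: $193.

$193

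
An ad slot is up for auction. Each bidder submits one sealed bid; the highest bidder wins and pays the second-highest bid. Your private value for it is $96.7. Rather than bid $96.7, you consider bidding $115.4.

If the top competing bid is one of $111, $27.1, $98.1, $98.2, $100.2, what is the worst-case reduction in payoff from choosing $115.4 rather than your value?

$111: truthful gives $0, deviation gives −$14.3 → loss $14.3.
$27.1: same outcome either way → loss $0.
$98.1: truthful gives $0, deviation gives −$1.4 → loss $1.4.
$98.2: truthful gives $0, deviation gives −$1.5 → loss $1.5.
$100.2: truthful gives $0, deviation gives −$3.5 → loss $3.5.
Maximum loss: $14.3.

$14.3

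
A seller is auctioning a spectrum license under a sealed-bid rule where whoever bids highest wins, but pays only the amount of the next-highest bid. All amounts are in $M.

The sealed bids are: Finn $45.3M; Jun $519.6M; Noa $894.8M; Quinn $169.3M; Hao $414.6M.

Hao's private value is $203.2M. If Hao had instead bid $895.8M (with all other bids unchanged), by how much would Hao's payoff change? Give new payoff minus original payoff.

The highest bid among the other bidders is $894.8M; Hao's bid doesn't change that.
Original bid $414.6M: Hao is not highest (top rival bid is $894.8M); payoff $0M.
Alternative bid $895.8M: Hao is highest, pays the top rival bid $894.8M; payoff $203.2M − $894.8M = −$691.6M.
Change in payoff = −$691.6M − ($0M) = −$691.6M.

−$691.6M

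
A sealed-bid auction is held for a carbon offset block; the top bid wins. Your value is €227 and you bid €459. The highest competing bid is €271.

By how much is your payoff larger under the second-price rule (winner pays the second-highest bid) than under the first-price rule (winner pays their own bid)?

You have the highest bid, so you win under either rule.
Second-price: pay €271 → payoff −€44.
First-price: pay your own bid €459 → payoff −€232.
Difference = −€44 − (−€232) = €188.

€188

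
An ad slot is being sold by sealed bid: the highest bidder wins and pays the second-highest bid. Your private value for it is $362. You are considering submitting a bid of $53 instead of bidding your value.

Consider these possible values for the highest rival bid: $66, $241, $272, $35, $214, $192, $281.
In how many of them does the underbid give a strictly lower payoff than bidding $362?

The deviation hurts exactly when the highest competing bid lies strictly between $53 and $362 — underbidding then forfeits a profitable win.
$66: inside the interval → strictly worse (loss $296).
$241: inside the interval → strictly worse (loss $121).
$272: inside the interval → strictly worse (loss $90).
$35: below both → same outcome either way.
$214: inside the interval → strictly worse (loss $148).
$192: inside the interval → strictly worse (loss $170).
$281: inside the interval → strictly worse (loss $81).
Count: 6.

6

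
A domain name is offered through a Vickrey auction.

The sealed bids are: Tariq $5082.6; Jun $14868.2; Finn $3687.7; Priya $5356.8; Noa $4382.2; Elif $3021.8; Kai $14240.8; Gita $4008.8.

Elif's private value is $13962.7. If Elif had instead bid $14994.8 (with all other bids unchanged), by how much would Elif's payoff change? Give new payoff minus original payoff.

−$905.5

The highest bid among the other bidders is $14868.2; Elif's bid doesn't change that.
Original bid $3021.8: Elif is not highest (top rival bid is $14868.2); payoff $0.
Alternative bid $14994.8: Elif is highest, pays the top rival bid $14868.2; payoff $13962.7 − $14868.2 = −$905.5.
Change in payoff = −$905.5 − ($0) = −$905.5.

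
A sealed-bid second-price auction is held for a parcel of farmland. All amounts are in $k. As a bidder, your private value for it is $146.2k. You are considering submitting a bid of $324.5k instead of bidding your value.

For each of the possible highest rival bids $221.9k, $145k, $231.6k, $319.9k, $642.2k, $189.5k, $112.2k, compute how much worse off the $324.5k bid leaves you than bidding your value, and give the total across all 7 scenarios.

$378.1k

The deviation costs you only when the competing bid falls strictly between $146.2k and $324.5k; elsewhere both bids give the same outcome.
$221.9k: truthful payoff $0k, deviation payoff −$75.7k → loss $75.7k.
$145k: outcomes coincide → loss $0k.
$231.6k: truthful payoff $0k, deviation payoff −$85.4k → loss $85.4k.
$319.9k: truthful payoff $0k, deviation payoff −$173.7k → loss $173.7k.
$642.2k: outcomes coincide → loss $0k.
$189.5k: truthful payoff $0k, deviation payoff −$43.3k → loss $43.3k.
$112.2k: outcomes coincide → loss $0k.
Total loss = $75.7k + $85.4k + $173.7k + $43.3k = $378.1k.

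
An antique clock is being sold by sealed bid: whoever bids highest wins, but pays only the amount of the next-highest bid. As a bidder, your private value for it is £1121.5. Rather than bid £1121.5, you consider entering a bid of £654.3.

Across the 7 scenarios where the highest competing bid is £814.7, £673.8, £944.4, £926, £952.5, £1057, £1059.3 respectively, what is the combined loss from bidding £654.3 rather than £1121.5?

The deviation costs you only when the competing bid falls strictly between £654.3 and £1121.5; elsewhere both bids give the same outcome.
£814.7: truthful payoff £306.8, deviation payoff £0 → loss £306.8.
£673.8: truthful payoff £447.7, deviation payoff £0 → loss £447.7.
£944.4: truthful payoff £177.1, deviation payoff £0 → loss £177.1.
£926: truthful payoff £195.5, deviation payoff £0 → loss £195.5.
£952.5: truthful payoff £169, deviation payoff £0 → loss £169.
£1057: truthful payoff £64.5, deviation payoff £0 → loss £64.5.
£1059.3: truthful payoff £62.2, deviation payoff £0 → loss £62.2.
Total loss = £306.8 + £447.7 + £177.1 + £195.5 + £169 + £64.5 + £62.2 = £1422.8.

£1422.8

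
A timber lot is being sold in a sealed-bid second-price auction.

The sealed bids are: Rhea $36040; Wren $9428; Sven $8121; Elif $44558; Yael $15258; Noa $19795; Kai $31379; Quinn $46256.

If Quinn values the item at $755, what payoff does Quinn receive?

Highest bid: Quinn at $46256, so Quinn wins.
Second-highest bid: Elif at $44558 — that is the price the winner pays.
Quinn's payoff = value − price = $755 − $44558 = −$43803.

−$43803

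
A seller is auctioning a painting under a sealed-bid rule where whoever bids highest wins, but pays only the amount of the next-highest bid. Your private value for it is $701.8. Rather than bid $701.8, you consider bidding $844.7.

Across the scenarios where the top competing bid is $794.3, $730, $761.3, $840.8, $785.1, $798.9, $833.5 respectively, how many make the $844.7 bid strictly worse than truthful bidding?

The deviation hurts exactly when the highest competing bid lies strictly between $701.8 and $844.7 — overbidding then wins at a price above your value.
$794.3: inside the interval → strictly worse (loss $92.5).
$730: inside the interval → strictly worse (loss $28.2).
$761.3: inside the interval → strictly worse (loss $59.5).
$840.8: inside the interval → strictly worse (loss $139).
$785.1: inside the interval → strictly worse (loss $83.3).
$798.9: inside the interval → strictly worse (loss $97.1).
$833.5: inside the interval → strictly worse (loss $131.7).
Count: 7.

7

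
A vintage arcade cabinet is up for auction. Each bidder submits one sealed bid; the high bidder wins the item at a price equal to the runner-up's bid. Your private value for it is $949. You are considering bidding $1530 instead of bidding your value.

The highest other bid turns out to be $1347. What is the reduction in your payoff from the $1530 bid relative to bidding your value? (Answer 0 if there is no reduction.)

Bidding your value $949: you lose (since $949 < $1347). Payoff $0.
Bidding $1530: you win and pay $1347. Payoff $949 − $1347 = −$398.
The competing bid $1347 lies between your value and your inflated bid, so overbidding wins an item priced above your value.
Loss from deviating = $0 − (−$398) = $398.
In a second-price auction your bid sets only whether you win, not what you pay, so bidding your true value is weakly dominant.

$398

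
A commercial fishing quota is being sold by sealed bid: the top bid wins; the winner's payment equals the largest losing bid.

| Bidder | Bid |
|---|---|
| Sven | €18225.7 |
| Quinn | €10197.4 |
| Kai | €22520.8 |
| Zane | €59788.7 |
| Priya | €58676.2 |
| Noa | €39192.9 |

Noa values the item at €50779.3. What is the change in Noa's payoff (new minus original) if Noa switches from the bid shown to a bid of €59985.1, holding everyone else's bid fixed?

−€9009.4

The highest bid among the other bidders is €59788.7; Noa's bid doesn't change that.
Original bid €39192.9: Noa is not highest (top rival bid is €59788.7); payoff €0.
Alternative bid €59985.1: Noa is highest, pays the top rival bid €59788.7; payoff €50779.3 − €59788.7 = −€9009.4.
Change in payoff = −€9009.4 − (€0) = −€9009.4.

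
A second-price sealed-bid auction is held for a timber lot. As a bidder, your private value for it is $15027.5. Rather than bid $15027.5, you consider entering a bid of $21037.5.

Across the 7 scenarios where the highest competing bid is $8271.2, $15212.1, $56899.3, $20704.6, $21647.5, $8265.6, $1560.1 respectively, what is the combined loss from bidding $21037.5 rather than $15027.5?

$5861.7

The deviation costs you only when the competing bid falls strictly between $15027.5 and $21037.5; elsewhere both bids give the same outcome.
$8271.2: outcomes coincide → loss $0.
$15212.1: truthful payoff $0, deviation payoff −$184.6 → loss $184.6.
$56899.3: outcomes coincide → loss $0.
$20704.6: truthful payoff $0, deviation payoff −$5677.1 → loss $5677.1.
$21647.5: outcomes coincide → loss $0.
$8265.6: outcomes coincide → loss $0.
$1560.1: outcomes coincide → loss $0.
Total loss = $184.6 + $5677.1 = $5861.7.
Truthful bidding weakly dominates here: raising your bid can only win items priced above your value, and lowering it can only forfeit items priced below.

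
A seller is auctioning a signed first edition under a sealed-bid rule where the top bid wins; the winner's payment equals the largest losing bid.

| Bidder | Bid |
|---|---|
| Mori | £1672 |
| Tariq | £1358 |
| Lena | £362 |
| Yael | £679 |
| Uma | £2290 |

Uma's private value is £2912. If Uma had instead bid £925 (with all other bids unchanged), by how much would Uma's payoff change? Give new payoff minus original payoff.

−£1240

The highest bid among the other bidders is £1672; Uma's bid doesn't change that.
Original bid £2290: Uma is highest, pays the top rival bid £1672; payoff £2912 − £1672 = £1240.
Alternative bid £925: Uma is not highest (top rival bid is £1672); payoff £0.
Change in payoff = £0 − (£1240) = −£1240.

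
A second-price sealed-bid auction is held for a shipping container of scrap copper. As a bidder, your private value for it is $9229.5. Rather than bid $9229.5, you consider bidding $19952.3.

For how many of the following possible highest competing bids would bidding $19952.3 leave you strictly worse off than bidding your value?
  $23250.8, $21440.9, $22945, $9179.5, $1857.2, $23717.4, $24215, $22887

The deviation hurts exactly when the highest competing bid lies strictly between $9229.5 and $19952.3 — overbidding then wins at a price above your value.
$23250.8: above both → same outcome either way.
$21440.9: above both → same outcome either way.
$22945: above both → same outcome either way.
$9179.5: below both → same outcome either way.
$1857.2: below both → same outcome either way.
$23717.4: above both → same outcome either way.
$24215: above both → same outcome either way.
$22887: above both → same outcome either way.
Count: 0.

0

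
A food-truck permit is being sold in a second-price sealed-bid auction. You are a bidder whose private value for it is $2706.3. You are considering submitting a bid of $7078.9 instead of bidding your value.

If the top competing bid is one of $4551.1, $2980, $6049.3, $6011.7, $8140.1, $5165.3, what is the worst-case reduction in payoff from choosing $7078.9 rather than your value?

$4551.1: truthful gives $0, deviation gives −$1844.8 → loss $1844.8.
$2980: truthful gives $0, deviation gives −$273.7 → loss $273.7.
$6049.3: truthful gives $0, deviation gives −$3343 → loss $3343.
$6011.7: truthful gives $0, deviation gives −$3305.4 → loss $3305.4.
$8140.1: same outcome either way → loss $0.
$5165.3: truthful gives $0, deviation gives −$2459 → loss $2459.
Maximum loss: $3343.

$3343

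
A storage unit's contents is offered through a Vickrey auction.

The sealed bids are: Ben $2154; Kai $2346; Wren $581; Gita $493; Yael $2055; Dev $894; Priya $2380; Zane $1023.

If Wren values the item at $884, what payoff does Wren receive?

Highest bid: Priya at $2380, so Priya wins.
Second-highest bid: Kai at $2346 — that is the price the winner pays.
Wren did not win, so Wren pays nothing and receives nothing: payoff $0.

$0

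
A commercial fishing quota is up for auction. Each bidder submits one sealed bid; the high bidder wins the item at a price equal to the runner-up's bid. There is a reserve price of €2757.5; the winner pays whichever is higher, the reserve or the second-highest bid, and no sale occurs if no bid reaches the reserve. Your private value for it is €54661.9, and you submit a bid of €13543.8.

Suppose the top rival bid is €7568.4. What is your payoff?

€47093.5

Your bid €13543.8 is the highest and exceeds the reserve.
Price = max(second-highest bid, reserve) = max(€7568.4, €2757.5) = €7568.4.
Payoff = €54661.9 − €7568.4 = €47093.5.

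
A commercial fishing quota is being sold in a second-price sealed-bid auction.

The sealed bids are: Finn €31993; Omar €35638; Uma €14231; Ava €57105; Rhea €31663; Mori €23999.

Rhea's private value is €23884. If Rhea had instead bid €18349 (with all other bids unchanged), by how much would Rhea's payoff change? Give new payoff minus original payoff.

€0

The highest bid among the other bidders is €57105; Rhea's bid doesn't change that.
Original bid €31663: Rhea is not highest (top rival bid is €57105); payoff €0.
Alternative bid €18349: Rhea is not highest (top rival bid is €57105); payoff €0.
Change in payoff = €0 − (€0) = €0.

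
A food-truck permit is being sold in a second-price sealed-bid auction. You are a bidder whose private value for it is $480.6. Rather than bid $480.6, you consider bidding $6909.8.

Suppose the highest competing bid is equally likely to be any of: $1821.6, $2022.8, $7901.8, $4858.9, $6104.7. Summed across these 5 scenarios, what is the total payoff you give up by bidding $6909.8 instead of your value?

$12885.6

The deviation costs you only when the competing bid falls strictly between $480.6 and $6909.8; elsewhere both bids give the same outcome.
$1821.6: truthful payoff $0, deviation payoff −$1341 → loss $1341.
$2022.8: truthful payoff $0, deviation payoff −$1542.2 → loss $1542.2.
$7901.8: outcomes coincide → loss $0.
$4858.9: truthful payoff $0, deviation payoff −$4378.3 → loss $4378.3.
$6104.7: truthful payoff $0, deviation payoff −$5624.1 → loss $5624.1.
Total loss = $1341 + $1542.2 + $4378.3 + $5624.1 = $12885.6.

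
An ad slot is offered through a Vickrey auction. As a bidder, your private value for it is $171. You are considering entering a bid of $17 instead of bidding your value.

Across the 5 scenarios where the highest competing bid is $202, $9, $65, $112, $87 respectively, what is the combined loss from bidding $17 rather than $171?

$249

The deviation costs you only when the competing bid falls strictly between $17 and $171; elsewhere both bids give the same outcome.
$202: outcomes coincide → loss $0.
$9: outcomes coincide → loss $0.
$65: truthful payoff $106, deviation payoff $0 → loss $106.
$112: truthful payoff $59, deviation payoff $0 → loss $59.
$87: truthful payoff $84, deviation payoff $0 → loss $84.
Total loss = $106 + $59 + $84 = $249.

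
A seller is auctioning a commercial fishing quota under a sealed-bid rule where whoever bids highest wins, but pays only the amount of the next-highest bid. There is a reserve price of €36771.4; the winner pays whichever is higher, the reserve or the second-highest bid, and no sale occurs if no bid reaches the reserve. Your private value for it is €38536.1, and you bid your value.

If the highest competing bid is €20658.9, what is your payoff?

€1764.7

Your bid €38536.1 is the highest and exceeds the reserve.
Price = max(second-highest bid, reserve) = max(€20658.9, €36771.4) = €36771.4.
Payoff = €38536.1 − €36771.4 = €1764.7.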